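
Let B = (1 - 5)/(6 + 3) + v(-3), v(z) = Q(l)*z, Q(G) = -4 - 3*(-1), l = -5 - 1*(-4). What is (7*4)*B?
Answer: 644/9 ≈ 71.556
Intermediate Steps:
l = -1 (l = -5 + 4 = -1)
Q(G) = -1 (Q(G) = -4 + 3 = -1)
v(z) = -z
B = 23/9 (B = (1 - 5)/(6 + 3) - 1*(-3) = -4/9 + 3 = 23/9 ≈ 2.5556)
(7*4)*B = (7*4)*(23/9) = 28*(23/9) = 644/9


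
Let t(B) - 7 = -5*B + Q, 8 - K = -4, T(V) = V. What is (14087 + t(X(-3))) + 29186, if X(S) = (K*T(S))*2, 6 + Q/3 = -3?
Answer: 43613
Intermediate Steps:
Q = -27 (Q = -18 + 3*(-3) = -18 - 9 = -27)
K = 12 (K = 8 - 1*(-4) = 8 + 4 = 12)
X(S) = 24*S (X(S) = (12*S)*2 = 24*S)
t(B) = -20 - 5*B (t(B) = 7 + (-5*B - 27) = 7 + (-27 - 5*B) = -20 - 5*B)
(14087 + t(X(-3))) + 29186 = (14087 + (-20 - 120*(-3))) + 29186 = (14087 + (-20 - 5*(-72))) + 29186 = (14087 + (-20 + 360)) + 29186 = (14087 + 340) + 29186 = 14427 + 29186 = 43613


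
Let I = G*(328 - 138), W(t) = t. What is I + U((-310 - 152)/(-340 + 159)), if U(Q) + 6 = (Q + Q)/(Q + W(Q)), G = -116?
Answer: -22045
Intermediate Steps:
U(Q) = -5 (U(Q) = -6 + (Q + Q)/(Q + Q) = -6 + (2*Q)/((2*Q)) = -6 + (2*Q)*(1/(2*Q)) = -6 + 1 = -5)
I = -22040 (I = -116*(328 - 138) = -116*190 = -22040)
I + U((-310 - 152)/(-340 + 159)) = -22040 - 5 = -22045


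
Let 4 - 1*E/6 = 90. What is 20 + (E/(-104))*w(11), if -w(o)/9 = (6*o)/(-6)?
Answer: 13291/26 ≈ 511.19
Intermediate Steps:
E = -516 (E = 24 - 6*90 = 24 - 540 = -516)
w(o) = 9*o (w(o) = -9*6*o/(-6) = -9*6*o*(-1)/6 = -(-9)*o = 9*o)
20 + (E/(-104))*w(11) = 20 + (-516/(-104))*(9*11) = 20 - 516*(-1/104)*99 = 20 + (129/26)*99 = 20 + 12771/26 = 13291/26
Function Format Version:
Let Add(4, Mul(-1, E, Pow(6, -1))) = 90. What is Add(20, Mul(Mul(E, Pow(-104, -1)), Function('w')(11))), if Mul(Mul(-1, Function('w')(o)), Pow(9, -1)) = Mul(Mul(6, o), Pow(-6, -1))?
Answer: Rational(13291, 26) ≈ 511.19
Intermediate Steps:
E = -516 (E = Add(24, Mul(-6, 90)) = Add(24, -540) = -516)
Function('w')(o) = Mul(9, o) (Function('w')(o) = Mul(-9, Mul(Mul(6, o), Pow(-6, -1))) = Mul(-9, Mul(Mul(6, o), Rational(-1, 6))) = Mul(-9, Mul(-1, o)) = Mul(9, o))
Add(20, Mul(Mul(E, Pow(-104, -1)), Function('w')(11))) = Add(20, Mul(Mul(-516, Pow(-104, -1)), Mul(9, 11))) = Add(20, Mul(Mul(-516, Rational(-1, 104)), 99)) = Add(20, Mul(Rational(129, 26), 99)) = Add(20, Rational(12771, 26)) = Rational(13291, 26)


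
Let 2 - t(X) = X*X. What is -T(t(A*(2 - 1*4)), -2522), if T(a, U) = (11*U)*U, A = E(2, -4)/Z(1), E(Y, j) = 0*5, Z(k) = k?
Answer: -69965324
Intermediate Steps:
E(Y, j) = 0
A = 0 (A = 0/1 = 0*1 = 0)
t(X) = 2 - X² (t(X) = 2 - X*X = 2 - X²)
T(a, U) = 11*U²
-T(t(A*(2 - 1*4)), -2522) = -11*(-2522)² = -11*6360484 = -1*69965324 = -69965324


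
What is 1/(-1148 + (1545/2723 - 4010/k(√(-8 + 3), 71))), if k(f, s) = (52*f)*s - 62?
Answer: -72485140826923321/83171564903692376988 - 13721808708335*I*√5/83171564903692376988 ≈ -0.00087151 - 3.6891e-7*I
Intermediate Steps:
k(f, s) = -62 + 52*f*s (k(f, s) = 52*f*s - 62 = -62 + 52*f*s)
1/(-1148 + (1545/2723 - 4010/k(√(-8 + 3), 71))) = 1/(-1148 + (1545/2723 - 4010/(-62 + 52*√(-8 + 3)*71))) = 1/(-1148 + (1545*(1/2723) - 4010/(-62 + 52*√(-5)*71))) = 1/(-1148 + (1545/2723 - 4010/(-62 + 52*(I*√5)*71))) = 1/(-1148 + (1545/2723 - 4010/(-62 + 3692*I*√5))) = 1/(-3124459/2723 - 4010/(-62 + 3692*I*√5))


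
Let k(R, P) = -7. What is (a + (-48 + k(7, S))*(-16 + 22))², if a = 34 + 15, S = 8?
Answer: 78961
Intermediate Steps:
a = 49
(a + (-48 + k(7, S))*(-16 + 22))² = (49 + (-48 - 7)*(-16 + 22))² = (49 - 55*6)² = (49 - 330)² = (-281)² = 78961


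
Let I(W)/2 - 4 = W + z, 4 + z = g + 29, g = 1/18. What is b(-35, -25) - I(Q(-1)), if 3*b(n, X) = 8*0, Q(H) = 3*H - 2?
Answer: -433/9 ≈ -48.111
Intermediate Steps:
g = 1/18 ≈ 0.055556
z = 451/18 (z = -4 + (1/18 + 29) = -4 + 523/18 = 451/18 ≈ 25.056)
Q(H) = -2 + 3*H
I(W) = 523/9 + 2*W (I(W) = 8 + 2*(W + 451/18) = 8 + 2*(451/18 + W) = 8 + (451/9 + 2*W) = 523/9 + 2*W)
b(n, X) = 0 (b(n, X) = (8*0)/3 = (⅓)*0 = 0)
b(-35, -25) - I(Q(-1)) = 0 - (523/9 + 2*(-2 + 3*(-1))) = 0 - (523/9 + 2*(-2 - 3)) = 0 - (523/9 + 2*(-5)) = 0 - (523/9 - 10) = 0 - 1*433/9 = 0 - 433/9 = -433/9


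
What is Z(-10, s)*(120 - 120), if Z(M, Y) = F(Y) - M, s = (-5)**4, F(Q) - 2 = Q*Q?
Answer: 0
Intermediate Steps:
F(Q) = 2 + Q**2 (F(Q) = 2 + Q*Q = 2 + Q**2)
s = 625
Z(M, Y) = 2 + Y**2 - M (Z(M, Y) = (2 + Y**2) - M = 2 + Y**2 - M)
Z(-10, s)*(120 - 120) = (2 + 625**2 - 1*(-10))*(120 - 120) = (2 + 390625 + 10)*0 = 390637*0 = 0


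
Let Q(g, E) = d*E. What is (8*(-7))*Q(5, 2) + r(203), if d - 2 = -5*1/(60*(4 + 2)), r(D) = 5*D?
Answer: 7133/9 ≈ 792.56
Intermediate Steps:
d = 143/72 (d = 2 - 5*1/(60*(4 + 2)) = 2 - 5/((15*4)*6) = 2 - 5/(60*6) = 2 - 5/360 = 2 - 5*1/360 = 2 - 1/72 = 143/72 ≈ 1.9861)
Q(g, E) = 143*E/72
(8*(-7))*Q(5, 2) + r(203) = (8*(-7))*((143/72)*2) + 5*203 = -56*143/36 + 1015 = -2002/9 + 1015 = 7133/9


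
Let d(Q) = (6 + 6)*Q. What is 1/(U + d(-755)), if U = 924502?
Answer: 1/915442 ≈ 1.0924e-6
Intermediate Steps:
d(Q) = 12*Q
1/(U + d(-755)) = 1/(924502 + 12*(-755)) = 1/(924502 - 9060) = 1/915442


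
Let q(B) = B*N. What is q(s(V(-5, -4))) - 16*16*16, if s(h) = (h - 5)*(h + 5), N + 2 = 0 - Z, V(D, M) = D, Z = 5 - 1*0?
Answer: -4096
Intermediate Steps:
Z = 5 (Z = 5 + 0 = 5)
N = -7 (N = -2 + (0 - 1*5) = -2 + (0 - 5) = -2 - 5 = -7)
s(h) = (-5 + h)*(5 + h)
q(B) = -7*B (q(B) = B*(-7) = -7*B)
q(s(V(-5, -4))) - 16*16*16 = -7*(-25 + (-5)²) - 16*16*16 = -7*(-25 + 25) - 256*16 = -7*0 - 1*4096 = 0 - 4096 = -4096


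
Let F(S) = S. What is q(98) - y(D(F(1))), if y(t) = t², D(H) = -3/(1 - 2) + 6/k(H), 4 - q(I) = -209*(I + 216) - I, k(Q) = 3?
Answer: 65703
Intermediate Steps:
q(I) = 45148 + 210*I (q(I) = 4 - (-209*(I + 216) - I) = 4 - (-209*(216 + I) - I) = 4 - ((-45144 - 209*I) - I) = 4 - (-45144 - 210*I) = 4 + (45144 + 210*I) = 45148 + 210*I)
D(H) = 5 (D(H) = -3/(1 - 2) + 6/3 = -3/(-1) + 6*(⅓) = -3*(-1) + 2 = 3 + 2 = 5)
q(98) - y(D(F(1))) = (45148 + 210*98) - 1*5² = (45148 + 20580) - 1*25 = 65728 - 25 = 65703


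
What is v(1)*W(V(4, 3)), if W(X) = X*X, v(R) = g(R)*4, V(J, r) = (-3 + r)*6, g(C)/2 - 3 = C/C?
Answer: 0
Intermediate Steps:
g(C) = 8 (g(C) = 6 + 2*(C/C) = 6 + 2*1 = 6 + 2 = 8)
V(J, r) = -18 + 6*r
v(R) = 32 (v(R) = 8*4 = 32)
W(X) = X²
v(1)*W(V(4, 3)) = 32*(-18 + 6*3)² = 32*(-18 + 18)² = 32*0² = 32*0 = 0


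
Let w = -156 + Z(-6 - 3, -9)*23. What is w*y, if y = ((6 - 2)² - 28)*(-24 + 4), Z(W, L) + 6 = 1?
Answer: -65040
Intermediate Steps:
Z(W, L) = -5 (Z(W, L) = -6 + 1 = -5)
w = -271 (w = -156 - 5*23 = -156 - 115 = -271)
y = 240 (y = (4² - 28)*(-20) = (16 - 28)*(-20) = -12*(-20) = 240)
w*y = -271*240 = -65040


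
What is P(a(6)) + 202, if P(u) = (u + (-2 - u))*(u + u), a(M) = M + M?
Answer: 154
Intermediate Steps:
a(M) = 2*M
P(u) = -4*u
P(a(6)) + 202 = -8*6 + 202 = -4*12 + 202 = -48 + 202 = 154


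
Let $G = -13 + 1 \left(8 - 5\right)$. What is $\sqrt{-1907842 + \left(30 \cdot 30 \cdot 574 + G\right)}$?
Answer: $2 i \sqrt{347813} \approx 1179.5 i$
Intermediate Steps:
$G = -10$ ($G = -13 + 1 \cdot 3 = -13 + 3 = -10$)
$\sqrt{-1907842 + \left(30 \cdot 30 \cdot 574 + G\right)} = \sqrt{-1907842 - \left(10 - 30 \cdot 30 \cdot 574\right)} = \sqrt{-1907842 + \left(900 \cdot 574 - 10\right)} = \sqrt{-1907842 + \left(516600 - 10\right)} = \sqrt{-1907842 + 516590} = \sqrt{-1391252} = 2 i \sqrt{347813}$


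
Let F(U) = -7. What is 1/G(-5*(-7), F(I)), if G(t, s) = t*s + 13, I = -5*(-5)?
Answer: -1/232 ≈ -0.0043103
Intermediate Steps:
I = 25
G(t, s) = 13 + s*t (G(t, s) = s*t + 13 = 13 + s*t)
1/G(-5*(-7), F(I)) = 1/(13 - (-35)*(-7)) = 1/(13 - 7*35) = 1/(13 - 245) = 1/(-232) = -1/232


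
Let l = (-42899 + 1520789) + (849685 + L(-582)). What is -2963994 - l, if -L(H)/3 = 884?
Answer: -5288917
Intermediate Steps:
L(H) = -2652 (L(H) = -3*884 = -2652)
l = 2324923 (l = (-42899 + 1520789) + (849685 - 2652) = 1477890 + 847033 = 2324923)
-2963994 - l = -2963994 - 1*2324923 = -2963994 - 2324923 = -5288917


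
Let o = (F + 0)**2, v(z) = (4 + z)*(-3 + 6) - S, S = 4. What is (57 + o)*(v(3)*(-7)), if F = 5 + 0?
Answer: -9758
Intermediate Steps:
F = 5
v(z) = 8 + 3*z (v(z) = (4 + z)*(-3 + 6) - 1*4 = (4 + z)*3 - 4 = (12 + 3*z) - 4 = 8 + 3*z)
o = 25 (o = (5 + 0)**2 = 5**2 = 25)
(57 + o)*(v(3)*(-7)) = (57 + 25)*((8 + 3*3)*(-7)) = 82*((8 + 9)*(-7)) = 82*(17*(-7)) = 82*(-119) = -9758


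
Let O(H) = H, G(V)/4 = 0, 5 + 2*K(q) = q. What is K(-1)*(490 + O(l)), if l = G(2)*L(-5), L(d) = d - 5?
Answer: -1470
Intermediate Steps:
K(q) = -5/2 + q/2
G(V) = 0 (G(V) = 4*0 = 0)
L(d) = -5 + d
l = 0 (l = 0*(-5 - 5) = 0*(-10) = 0)
K(-1)*(490 + O(l)) = (-5/2 + (½)*(-1))*(490 + 0) = (-5/2 - ½)*490 = -3*490 = -1470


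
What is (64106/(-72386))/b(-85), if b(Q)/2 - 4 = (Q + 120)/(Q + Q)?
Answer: -32053/274641 ≈ -0.11671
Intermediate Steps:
b(Q) = 8 + (120 + Q)/Q (b(Q) = 8 + 2*((Q + 120)/(Q + Q)) = 8 + 2*((120 + Q)/((2*Q))) = 8 + 2*((120 + Q)*(1/(2*Q))) = 8 + 2*((120 + Q)/(2*Q)) = 8 + (120 + Q)/Q)
(64106/(-72386))/b(-85) = (64106/(-72386))/(9 + 120/(-85)) = (64106*(-1/72386))/(9 + 120*(-1/85)) = -32053/(36193*(9 - 24/17)) = -32053/(36193*129/17) = -32053/36193*17/129 = -32053/274641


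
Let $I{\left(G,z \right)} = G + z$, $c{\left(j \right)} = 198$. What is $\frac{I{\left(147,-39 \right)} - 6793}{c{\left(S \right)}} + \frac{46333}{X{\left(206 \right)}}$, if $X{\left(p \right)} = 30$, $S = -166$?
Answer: $\frac{747782}{495} \approx 1510.7$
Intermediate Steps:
$\frac{I{\left(147,-39 \right)} - 6793}{c{\left(S \right)}} + \frac{46333}{X{\left(206 \right)}} = \frac{\left(147 - 39\right) - 6793}{198} + \frac{46333}{30} = \left(108 - 6793\right) \frac{1}{198} + 46333 \cdot \frac{1}{30} = \left(-6685\right) \frac{1}{198} + \frac{46333}{30} = - \frac{6685}{198} + \frac{46333}{30} = \frac{747782}{495}$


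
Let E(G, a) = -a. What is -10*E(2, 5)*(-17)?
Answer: -850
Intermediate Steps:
-10*E(2, 5)*(-17) = -(-10)*5*(-17) = -10*(-5)*(-17) = 50*(-17) = -850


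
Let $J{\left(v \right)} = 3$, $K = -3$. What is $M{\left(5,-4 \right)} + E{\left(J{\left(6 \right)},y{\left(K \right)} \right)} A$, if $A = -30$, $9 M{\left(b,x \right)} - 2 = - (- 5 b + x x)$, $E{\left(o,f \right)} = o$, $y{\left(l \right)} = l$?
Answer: $- \frac{799}{9} \approx -88.778$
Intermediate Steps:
$M{\left(b,x \right)} = \frac{2}{9} - \frac{x^{2}}{9} + \frac{5 b}{9}$ ($M{\left(b,x \right)} = \frac{2}{9} + \frac{\left(-1\right) \left(- 5 b + x x\right)}{9} = \frac{2}{9} + \frac{\left(-1\right) \left(- 5 b + x^{2}\right)}{9} = \frac{2}{9} + \frac{\left(-1\right) \left(x^{2} - 5 b\right)}{9} = \frac{2}{9} + \frac{- x^{2} + 5 b}{9} = \frac{2}{9} + \left(- \frac{x^{2}}{9} + \frac{5 b}{9}\right) = \frac{2}{9} - \frac{x^{2}}{9} + \frac{5 b}{9}$)
$M{\left(5,-4 \right)} + E{\left(J{\left(6 \right)},y{\left(K \right)} \right)} A = \left(\frac{2}{9} - \frac{\left(-4\right)^{2}}{9} + \frac{5}{9} \cdot 5\right) + 3 \left(-30\right) = \left(\frac{2}{9} - \frac{16}{9} + \frac{25}{9}\right) - 90 = \frac{11}{9} - 90 = - \frac{799}{9}$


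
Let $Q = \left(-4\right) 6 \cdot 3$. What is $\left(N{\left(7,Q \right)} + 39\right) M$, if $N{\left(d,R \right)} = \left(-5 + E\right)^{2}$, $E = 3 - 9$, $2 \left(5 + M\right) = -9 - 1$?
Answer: $-1600$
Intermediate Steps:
$M = -10$ ($M = -5 + \frac{-9 - 1}{2} = -5 + \frac{1}{2} \left(-10\right) = -5 - 5 = -10$)
$Q = -72$ ($Q = \left(-24\right) 3 = -72$)
$E = -6$ ($E = 3 - 9 = -6$)
$N{\left(d,R \right)} = 121$ ($N{\left(d,R \right)} = \left(-5 - 6\right)^{2} = \left(-11\right)^{2} = 121$)
$\left(N{\left(7,Q \right)} + 39\right) M = \left(121 + 39\right) \left(-10\right) = 160 \left(-10\right) = -1600$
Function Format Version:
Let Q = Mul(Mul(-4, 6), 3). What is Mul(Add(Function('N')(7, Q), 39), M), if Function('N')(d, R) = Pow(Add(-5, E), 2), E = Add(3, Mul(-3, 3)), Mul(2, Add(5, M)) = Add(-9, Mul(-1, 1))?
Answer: -1600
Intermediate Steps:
M = -10 (M = Add(-5, Mul(Rational(1, 2), Add(-9, Mul(-1, 1)))) = Add(-5, Mul(Rational(1, 2), Add(-9, -1))) = Add(-5, Mul(Rational(1, 2), -10)) = Add(-5, -5) = -10)
Q = -72 (Q = Mul(-24, 3) = -72)
E = -6 (E = Add(3, -9) = -6)
Function('N')(d, R) = 121 (Function('N')(d, R) = Pow(Add(-5, -6), 2) = Pow(-11, 2) = 121)
Mul(Add(Function('N')(7, Q), 39), M) = Mul(Add(121, 39), -10) = Mul(160, -10) = -1600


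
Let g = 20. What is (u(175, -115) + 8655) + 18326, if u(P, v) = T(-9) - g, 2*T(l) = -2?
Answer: 26960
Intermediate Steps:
T(l) = -1 (T(l) = (½)*(-2) = -1)
u(P, v) = -21 (u(P, v) = -1 - 1*20 = -1 - 20 = -21)
(u(175, -115) + 8655) + 18326 = (-21 + 8655) + 18326 = 8634 + 18326 = 26960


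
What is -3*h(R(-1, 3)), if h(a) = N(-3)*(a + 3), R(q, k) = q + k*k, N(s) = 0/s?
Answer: 0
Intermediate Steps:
N(s) = 0
R(q, k) = q + k**2
h(a) = 0 (h(a) = 0*(a + 3) = 0*(3 + a) = 0)
-3*h(R(-1, 3)) = -3*0 = 0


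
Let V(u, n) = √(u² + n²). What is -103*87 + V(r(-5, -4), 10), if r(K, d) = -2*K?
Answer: -8961 + 10*√2 ≈ -8946.9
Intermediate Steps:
V(u, n) = √(n² + u²)
-103*87 + V(r(-5, -4), 10) = -103*87 + √(10² + (-2*(-5))²) = -8961 + √(100 + 10²) = -8961 + √(100 + 100) = -8961 + √200 = -8961 + 10*√2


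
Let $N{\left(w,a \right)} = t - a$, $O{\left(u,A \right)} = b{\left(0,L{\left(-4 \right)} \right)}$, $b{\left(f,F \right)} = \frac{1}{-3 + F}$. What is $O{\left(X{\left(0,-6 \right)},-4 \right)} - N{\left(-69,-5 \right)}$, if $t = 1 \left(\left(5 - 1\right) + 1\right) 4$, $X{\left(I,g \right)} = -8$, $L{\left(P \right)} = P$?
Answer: $- \frac{176}{7} \approx -25.143$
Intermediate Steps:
$t = 20$ ($t = 1 \left(4 + 1\right) 4 = 1 \cdot 5 \cdot 4 = 5 \cdot 4 = 20$)
$O{\left(u,A \right)} = - \frac{1}{7}$ ($O{\left(u,A \right)} = \frac{1}{-3 - 4} = \frac{1}{-7} = - \frac{1}{7}$)
$N{\left(w,a \right)} = 20 - a$
$O{\left(X{\left(0,-6 \right)},-4 \right)} - N{\left(-69,-5 \right)} = - \frac{1}{7} - \left(20 - -5\right) = - \frac{1}{7} - \left(20 + 5\right) = - \frac{1}{7} - 25 = - \frac{176}{7}$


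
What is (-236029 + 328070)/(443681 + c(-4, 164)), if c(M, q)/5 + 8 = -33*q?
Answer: 92041/416581 ≈ 0.22094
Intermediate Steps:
c(M, q) = -40 - 165*q (c(M, q) = -40 + 5*(-33*q) = -40 - 165*q)
(-236029 + 328070)/(443681 + c(-4, 164)) = (-236029 + 328070)/(443681 + (-40 - 165*164)) = 92041/(443681 + (-40 - 27060)) = 92041/(443681 - 27100) = 92041/416581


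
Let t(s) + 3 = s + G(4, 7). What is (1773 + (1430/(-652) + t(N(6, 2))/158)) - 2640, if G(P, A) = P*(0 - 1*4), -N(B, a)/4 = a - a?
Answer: -11194150/12877 ≈ -869.31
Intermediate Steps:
N(B, a) = 0 (N(B, a) = -4*(a - a) = -4*0 = 0)
G(P, A) = -4*P (G(P, A) = P*(0 - 4) = P*(-4) = -4*P)
t(s) = -19 + s (t(s) = -3 + (s - 4*4) = -3 + (s - 16) = -3 + (-16 + s) = -19 + s)
(1773 + (1430/(-652) + t(N(6, 2))/158)) - 2640 = (1773 + (1430/(-652) + (-19 + 0)/158)) - 2640 = (1773 + (1430*(-1/652) - 19*1/158)) - 2640 = (1773 + (-715/326 - 19/158)) - 2640 = (1773 - 29791/12877) - 2640 = 22801130/12877 - 2640 = -11194150/12877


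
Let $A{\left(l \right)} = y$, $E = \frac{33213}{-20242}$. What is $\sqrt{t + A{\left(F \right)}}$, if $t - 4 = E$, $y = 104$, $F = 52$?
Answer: $\frac{\sqrt{43579467366}}{20242} \approx 10.313$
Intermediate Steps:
$E = - \frac{33213}{20242}$ ($E = 33213 \left(- \frac{1}{20242}\right) = - \frac{33213}{20242} \approx -1.6408$)
$A{\left(l \right)} = 104$
$t = \frac{47755}{20242}$ ($t = 4 - \frac{33213}{20242} = \frac{47755}{20242} \approx 2.3592$)
$\sqrt{t + A{\left(F \right)}} = \sqrt{\frac{47755}{20242} + 104} = \sqrt{\frac{2152923}{20242}} = \frac{\sqrt{43579467366}}{20242}$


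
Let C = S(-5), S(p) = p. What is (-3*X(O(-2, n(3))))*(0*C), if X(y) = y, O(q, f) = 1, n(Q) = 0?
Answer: 0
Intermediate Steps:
C = -5
(-3*X(O(-2, n(3))))*(0*C) = (-3*1)*(0*(-5)) = -3*0 = 0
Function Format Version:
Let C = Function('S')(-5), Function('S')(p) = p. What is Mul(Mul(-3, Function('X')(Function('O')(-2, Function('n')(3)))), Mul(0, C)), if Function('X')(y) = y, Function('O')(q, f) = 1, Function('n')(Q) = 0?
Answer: 0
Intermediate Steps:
C = -5
Mul(Mul(-3, Function('X')(Function('O')(-2, Function('n')(3)))), Mul(0, C)) = Mul(Mul(-3, 1), Mul(0, -5)) = Mul(-3, 0) = 0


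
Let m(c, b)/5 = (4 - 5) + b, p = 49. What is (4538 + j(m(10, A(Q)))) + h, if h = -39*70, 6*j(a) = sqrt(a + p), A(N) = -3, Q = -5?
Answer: 1808 + sqrt(29)/6 ≈ 1808.9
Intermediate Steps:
m(c, b) = -5 + 5*b (m(c, b) = 5*((4 - 5) + b) = 5*(-1 + b) = -5 + 5*b)
j(a) = sqrt(49 + a)/6 (j(a) = sqrt(a + 49)/6 = sqrt(49 + a)/6)
h = -2730
(4538 + j(m(10, A(Q)))) + h = (4538 + sqrt(49 + (-5 + 5*(-3)))/6) - 2730 = (4538 + sqrt(49 + (-5 - 15))/6) - 2730 = (4538 + sqrt(49 - 20)/6) - 2730 = (4538 + sqrt(29)/6) - 2730 = 1808 + sqrt(29)/6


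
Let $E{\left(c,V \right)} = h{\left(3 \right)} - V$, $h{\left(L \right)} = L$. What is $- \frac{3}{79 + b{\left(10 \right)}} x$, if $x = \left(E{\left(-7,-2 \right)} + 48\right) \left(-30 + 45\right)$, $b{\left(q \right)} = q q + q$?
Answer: $- \frac{265}{21} \approx -12.619$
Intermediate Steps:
$b{\left(q \right)} = q + q^{2}$ ($b{\left(q \right)} = q^{2} + q = q + q^{2}$)
$E{\left(c,V \right)} = 3 - V$
$x = 795$ ($x = \left(\left(3 - -2\right) + 48\right) \left(-30 + 45\right) = \left(\left(3 + 2\right) + 48\right) 15 = \left(5 + 48\right) 15 = 53 \cdot 15 = 795$)
$- \frac{3}{79 + b{\left(10 \right)}} x = - \frac{3}{79 + 10 \left(1 + 10\right)} 795 = - \frac{3}{79 + 10 \cdot 11} \cdot 795 = - \frac{3}{79 + 110} \cdot 795 = - \frac{3}{189} \cdot 795 = \left(-3\right) \frac{1}{189} \cdot 795 = \left(- \frac{1}{63}\right) 795 = - \frac{265}{21}$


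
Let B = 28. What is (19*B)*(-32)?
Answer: -17024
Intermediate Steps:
(19*B)*(-32) = (19*28)*(-32) = 532*(-32) = -17024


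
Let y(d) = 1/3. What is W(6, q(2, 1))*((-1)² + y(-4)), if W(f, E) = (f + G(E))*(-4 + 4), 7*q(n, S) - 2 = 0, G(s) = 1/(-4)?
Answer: 0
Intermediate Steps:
G(s) = -¼
q(n, S) = 2/7 (q(n, S) = 2/7 + (⅐)*0 = 2/7 + 0 = 2/7)
W(f, E) = 0 (W(f, E) = (f - ¼)*(-4 + 4) = (-¼ + f)*0 = 0)
y(d) = ⅓ (y(d) = 1*(⅓) = ⅓)
W(6, q(2, 1))*((-1)² + y(-4)) = 0*((-1)² + ⅓) = 0*(1 + ⅓) = 0*(4/3) = 0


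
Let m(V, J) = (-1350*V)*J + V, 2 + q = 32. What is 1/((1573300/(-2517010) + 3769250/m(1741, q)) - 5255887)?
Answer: -17747125149059/93276896400179308053 ≈ -1.9026e-7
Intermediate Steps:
q = 30 (q = -2 + 32 = 30)
m(V, J) = V - 1350*J*V (m(V, J) = -1350*J*V + V = V - 1350*J*V)
1/((1573300/(-2517010) + 3769250/m(1741, q)) - 5255887) = 1/((1573300/(-2517010) + 3769250/((1741*(1 - 1350*30)))) - 5255887) = 1/((1573300*(-1/2517010) + 3769250/((1741*(1 - 40500)))) - 5255887) = 1/((-157330/251701 + 3769250/((1741*(-40499)))) - 5255887) = 1/((-157330/251701 + 3769250/(-70508759)) - 5255887) = 1/((-157330/251701 + 3769250*(-1/70508759)) - 5255887) = 1/((-157330/251701 - 3769250/70508759) - 5255887) = 1/(-12041867047720/17747125149059 - 5255887) = 1/(-93276896400179308053/17747125149059) = -17747125149059/93276896400179308053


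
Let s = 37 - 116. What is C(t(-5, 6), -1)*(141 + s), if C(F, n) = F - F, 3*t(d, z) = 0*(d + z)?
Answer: 0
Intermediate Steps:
t(d, z) = 0 (t(d, z) = (0*(d + z))/3 = (1/3)*0 = 0)
C(F, n) = 0
s = -79
C(t(-5, 6), -1)*(141 + s) = 0*(141 - 79) = 0*62 = 0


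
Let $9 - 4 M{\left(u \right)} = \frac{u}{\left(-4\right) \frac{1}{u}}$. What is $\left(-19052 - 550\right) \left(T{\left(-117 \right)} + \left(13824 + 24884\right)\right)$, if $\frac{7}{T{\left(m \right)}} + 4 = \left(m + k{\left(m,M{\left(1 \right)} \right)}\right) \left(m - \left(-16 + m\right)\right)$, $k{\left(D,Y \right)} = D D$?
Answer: $- \frac{82380980316591}{108574} \approx -7.5875 \cdot 10^{8}$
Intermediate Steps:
$M{\left(u \right)} = \frac{9}{4} + \frac{u^{2}}{16}$ ($M{\left(u \right)} = \frac{9}{4} - \frac{u \frac{1}{\left(-4\right) \frac{1}{u}}}{4} = \frac{9}{4} - \frac{u \left(- \frac{u}{4}\right)}{4} = \frac{9}{4} - \frac{\left(- \frac{1}{4}\right) u^{2}}{4} = \frac{9}{4} + \frac{u^{2}}{16}$)
$k{\left(D,Y \right)} = D^{2}$
$T{\left(m \right)} = \frac{7}{-4 + 16 m + 16 m^{2}}$ ($T{\left(m \right)} = \frac{7}{-4 + \left(m + m^{2}\right) \left(m - \left(-16 + m\right)\right)} = \frac{7}{-4 + \left(m + m^{2}\right) 16} = \frac{7}{-4 + \left(16 m + 16 m^{2}\right)} = \frac{7}{-4 + 16 m + 16 m^{2}}$)
$\left(-19052 - 550\right) \left(T{\left(-117 \right)} + \left(13824 + 24884\right)\right) = \left(-19052 - 550\right) \left(\frac{7}{4 \left(-1 + 4 \left(-117\right) + 4 \left(-117\right)^{2}\right)} + \left(13824 + 24884\right)\right) = - 19602 \left(\frac{7}{4 \left(-1 - 468 + 4 \cdot 13689\right)} + 38708\right) = - 19602 \left(\frac{7}{4 \left(-1 - 468 + 54756\right)} + 38708\right) = - 19602 \left(\frac{7}{4 \cdot 54287} + 38708\right) = - 19602 \left(\frac{7}{4} \cdot \frac{1}{54287} + 38708\right) = - 19602 \left(\frac{7}{217148} + 38708\right) = \left(-19602\right) \frac{8405364791}{217148} = - \frac{82380980316591}{108574}$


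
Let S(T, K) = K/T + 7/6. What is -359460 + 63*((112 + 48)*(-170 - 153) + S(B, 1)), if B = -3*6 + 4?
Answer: -3615231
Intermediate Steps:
B = -14 (B = -18 + 4 = -14)
S(T, K) = 7/6 + K/T (S(T, K) = K/T + 7*(⅙) = K/T + 7/6 = 7/6 + K/T)
-359460 + 63*((112 + 48)*(-170 - 153) + S(B, 1)) = -359460 + 63*((112 + 48)*(-170 - 153) + (7/6 + 1/(-14))) = -359460 + 63*(160*(-323) + (7/6 + 1*(-1/14))) = -359460 + 63*(-51680 + (7/6 - 1/14)) = -359460 + 63*(-51680 + 23/21) = -359460 + 63*(-1085257/21) = -359460 - 3255771 = -3615231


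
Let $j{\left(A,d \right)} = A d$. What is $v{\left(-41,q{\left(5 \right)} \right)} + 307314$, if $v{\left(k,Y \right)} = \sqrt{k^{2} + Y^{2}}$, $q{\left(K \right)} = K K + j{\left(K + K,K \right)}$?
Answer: $307314 + \sqrt{7306} \approx 3.074 \cdot 10^{5}$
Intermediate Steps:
$q{\left(K \right)} = 3 K^{2}$ ($q{\left(K \right)} = K K + \left(K + K\right) K = K^{2} + 2 K K = K^{2} + 2 K^{2} = 3 K^{2}$)
$v{\left(k,Y \right)} = \sqrt{Y^{2} + k^{2}}$
$v{\left(-41,q{\left(5 \right)} \right)} + 307314 = \sqrt{\left(3 \cdot 5^{2}\right)^{2} + \left(-41\right)^{2}} + 307314 = \sqrt{\left(3 \cdot 25\right)^{2} + 1681} + 307314 = \sqrt{75^{2} + 1681} + 307314 = \sqrt{5625 + 1681} + 307314 = \sqrt{7306} + 307314 = 307314 + \sqrt{7306}$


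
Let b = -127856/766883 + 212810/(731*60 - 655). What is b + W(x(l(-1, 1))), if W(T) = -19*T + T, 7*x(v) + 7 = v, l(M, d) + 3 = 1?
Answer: 1294261926336/46386452021 ≈ 27.902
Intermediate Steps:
l(M, d) = -2 (l(M, d) = -3 + 1 = -2)
x(v) = -1 + v/7
W(T) = -18*T
b = 31535270550/6626636003 (b = -127856*1/766883 + 212810/(43860 - 655) = -127856/766883 + 212810/43205 = -127856/766883 + 212810*(1/43205) = -127856/766883 + 42562/8641 = 31535270550/6626636003 ≈ 4.7589)
b + W(x(l(-1, 1))) = 31535270550/6626636003 - 18*(-1 + (⅐)*(-2)) = 31535270550/6626636003 - 18*(-1 - 2/7) = 31535270550/6626636003 - 18*(-9/7) = 31535270550/6626636003 + 162/7 = 1294261926336/46386452021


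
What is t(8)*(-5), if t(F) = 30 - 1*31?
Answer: 5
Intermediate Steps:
t(F) = -1 (t(F) = 30 - 31 = -1)
t(8)*(-5) = -1*(-5) = 5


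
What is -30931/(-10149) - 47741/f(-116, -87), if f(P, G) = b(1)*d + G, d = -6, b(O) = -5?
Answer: 162095492/192831 ≈ 840.61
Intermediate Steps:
f(P, G) = 30 + G (f(P, G) = -5*(-6) + G = 30 + G)
-30931/(-10149) - 47741/f(-116, -87) = -30931/(-10149) - 47741/(30 - 87) = -30931*(-1/10149) - 47741/(-57) = 30931/10149 - 47741*(-1/57) = 30931/10149 + 47741/57 = 162095492/192831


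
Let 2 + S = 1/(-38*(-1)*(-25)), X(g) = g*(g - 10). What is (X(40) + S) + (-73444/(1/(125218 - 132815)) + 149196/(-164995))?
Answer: 17491367503217061/31349050 ≈ 5.5796e+8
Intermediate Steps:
X(g) = g*(-10 + g)
S = -1901/950 (S = -2 + 1/(-38*(-1)*(-25)) = -2 + 1/(38*(-25)) = -2 + 1/(-950) = -2 - 1/950 = -1901/950 ≈ -2.0011)
(X(40) + S) + (-73444/(1/(125218 - 132815)) + 149196/(-164995)) = (40*(-10 + 40) - 1901/950) + (-73444/(1/(125218 - 132815)) + 149196/(-164995)) = (40*30 - 1901/950) + (-73444/(1/(-7597)) + 149196*(-1/164995)) = (1200 - 1901/950) + (-73444/(-1/7597) - 149196/164995) = 1138099/950 + (-73444*(-7597) - 149196/164995) = 1138099/950 + (557954068 - 149196/164995) = 1138099/950 + 92059631300464/164995 = 17491367503217061/31349050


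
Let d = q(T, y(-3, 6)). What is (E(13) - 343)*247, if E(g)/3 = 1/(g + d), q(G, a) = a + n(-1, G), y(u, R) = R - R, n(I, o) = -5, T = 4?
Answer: -677027/8 ≈ -84628.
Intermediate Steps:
y(u, R) = 0
q(G, a) = -5 + a (q(G, a) = a - 5 = -5 + a)
d = -5 (d = -5 + 0 = -5)
E(g) = 3/(-5 + g) (E(g) = 3/(g - 5) = 3/(-5 + g))
(E(13) - 343)*247 = (3/(-5 + 13) - 343)*247 = (3/8 - 343)*247 = -2741/8*247 = -677027/8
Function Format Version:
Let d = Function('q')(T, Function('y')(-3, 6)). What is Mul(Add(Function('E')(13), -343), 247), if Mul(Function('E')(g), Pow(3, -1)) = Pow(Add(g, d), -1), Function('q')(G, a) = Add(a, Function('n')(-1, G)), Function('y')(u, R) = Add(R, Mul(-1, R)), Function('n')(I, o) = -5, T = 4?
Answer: Rational(-677027, 8) ≈ -84628.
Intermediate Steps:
Function('y')(u, R) = 0
Function('q')(G, a) = Add(-5, a) (Function('q')(G, a) = Add(a, -5) = Add(-5, a))
d = -5 (d = Add(-5, 0) = -5)
Function('E')(g) = Mul(3, Pow(Add(-5, g), -1)) (Function('E')(g) = Mul(3, Pow(Add(g, -5), -1)) = Mul(3, Pow(Add(-5, g), -1)))
Mul(Add(Function('E')(13), -343), 247) = Mul(Add(Mul(3, Pow(Add(-5, 13), -1)), -343), 247) = Mul(Add(Mul(3, Pow(8, -1)), -343), 247) = Mul(Add(Mul(3, Rational(1, 8)), -343), 247) = Mul(Add(Rational(3, 8), -343), 247) = Mul(Rational(-2741, 8), 247) = Rational(-677027, 8)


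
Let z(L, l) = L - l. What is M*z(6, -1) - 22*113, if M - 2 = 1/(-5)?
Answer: -12367/5 ≈ -2473.4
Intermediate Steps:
M = 9/5 (M = 2 + 1/(-5) = 2 - ⅕ = 9/5 ≈ 1.8000)
M*z(6, -1) - 22*113 = 9*(6 - 1*(-1))/5 - 22*113 = 9*(6 + 1)/5 - 2486 = (9/5)*7 - 2486 = 63/5 - 2486 = -12367/5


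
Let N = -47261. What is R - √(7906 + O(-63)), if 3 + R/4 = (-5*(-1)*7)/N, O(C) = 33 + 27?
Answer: -567272/47261 - √7966 ≈ -101.26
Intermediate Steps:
O(C) = 60
R = -567272/47261 (R = -12 + 4*((-5*(-1)*7)/(-47261)) = -12 + 4*((5*7)*(-1/47261)) = -12 + 4*(35*(-1/47261)) = -12 + 4*(-35/47261) = -12 - 140/47261 = -567272/47261 ≈ -12.003)
R - √(7906 + O(-63)) = -567272/47261 - √(7906 + 60) = -567272/47261 - √7966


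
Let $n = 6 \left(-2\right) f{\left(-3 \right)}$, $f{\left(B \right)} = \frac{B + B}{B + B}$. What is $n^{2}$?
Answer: $144$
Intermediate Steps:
$f{\left(B \right)} = 1$ ($f{\left(B \right)} = \frac{2 B}{2 B} = 2 B \frac{1}{2 B} = 1$)
$n = -12$ ($n = 6 \left(-2\right) 1 = \left(-12\right) 1 = -12$)
$n^{2} = \left(-12\right)^{2} = 144$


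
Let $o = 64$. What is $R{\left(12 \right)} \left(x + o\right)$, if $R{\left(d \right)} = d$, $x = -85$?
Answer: $-252$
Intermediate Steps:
$R{\left(12 \right)} \left(x + o\right) = 12 \left(-85 + 64\right) = 12 \left(-21\right) = -252$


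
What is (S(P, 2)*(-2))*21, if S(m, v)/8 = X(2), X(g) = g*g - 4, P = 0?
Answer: 0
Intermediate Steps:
X(g) = -4 + g² (X(g) = g² - 4 = -4 + g²)
S(m, v) = 0 (S(m, v) = 8*(-4 + 2²) = 8*(-4 + 4) = 8*0 = 0)
(S(P, 2)*(-2))*21 = (0*(-2))*21 = 0*21 = 0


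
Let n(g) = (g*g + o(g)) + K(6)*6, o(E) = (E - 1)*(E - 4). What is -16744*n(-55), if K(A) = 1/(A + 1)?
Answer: -105987128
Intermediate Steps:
o(E) = (-1 + E)*(-4 + E)
K(A) = 1/(1 + A)
n(g) = 34/7 - 5*g + 2*g**2 (n(g) = (g*g + (4 + g**2 - 5*g)) + 6/(1 + 6) = (g**2 + (4 + g**2 - 5*g)) + 6/7 = (4 - 5*g + 2*g**2) + (1/7)*6 = (4 - 5*g + 2*g**2) + 6/7 = 34/7 - 5*g + 2*g**2)
-16744*n(-55) = -16744/(1/(34/7 - 5*(-55) + 2*(-55)**2)) = -16744/(1/(34/7 + 275 + 2*3025)) = -16744/(1/(34/7 + 275 + 6050)) = -16744/(1/(44309/7)) = -16744/7/44309 = -16744*44309/7 = -105987128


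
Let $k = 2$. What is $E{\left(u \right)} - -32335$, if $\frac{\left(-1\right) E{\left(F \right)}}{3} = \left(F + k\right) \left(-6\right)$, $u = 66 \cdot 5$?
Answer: $38311$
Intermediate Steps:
$u = 330$
$E{\left(F \right)} = 36 + 18 F$ ($E{\left(F \right)} = - 3 \left(F + 2\right) \left(-6\right) = - 3 \left(2 + F\right) \left(-6\right) = - 3 \left(-12 - 6 F\right) = 36 + 18 F$)
$E{\left(u \right)} - -32335 = \left(36 + 18 \cdot 330\right) - -32335 = \left(36 + 5940\right) + 32335 = 5976 + 32335 = 38311$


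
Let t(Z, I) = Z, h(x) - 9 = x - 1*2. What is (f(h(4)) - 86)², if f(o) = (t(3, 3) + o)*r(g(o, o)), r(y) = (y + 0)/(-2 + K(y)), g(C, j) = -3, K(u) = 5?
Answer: 10000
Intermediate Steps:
h(x) = 7 + x (h(x) = 9 + (x - 1*2) = 9 + (x - 2) = 9 + (-2 + x) = 7 + x)
r(y) = y/3 (r(y) = (y + 0)/(-2 + 5) = y/3)
f(o) = -3 - o (f(o) = (3 + o)*((⅓)*(-3)) = (3 + o)*(-1) = -3 - o)
(f(h(4)) - 86)² = ((-3 - (7 + 4)) - 86)² = ((-3 - 1*11) - 86)² = ((-3 - 11) - 86)² = (-14 - 86)² = (-100)² = 10000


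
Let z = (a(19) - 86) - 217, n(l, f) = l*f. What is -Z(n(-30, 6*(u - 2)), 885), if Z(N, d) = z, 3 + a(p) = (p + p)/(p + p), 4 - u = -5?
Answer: 305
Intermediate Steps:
u = 9 (u = 4 - 1*(-5) = 4 + 5 = 9)
a(p) = -2 (a(p) = -3 + (p + p)/(p + p) = -3 + (2*p)/((2*p)) = -3 + (2*p)*(1/(2*p)) = -3 + 1 = -2)
n(l, f) = f*l
z = -305 (z = (-2 - 86) - 217 = -88 - 217 = -305)
Z(N, d) = -305
-Z(n(-30, 6*(u - 2)), 885) = -1*(-305) = 305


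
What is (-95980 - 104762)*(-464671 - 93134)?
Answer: 111974891310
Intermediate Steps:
(-95980 - 104762)*(-464671 - 93134) = -200742*(-557805) = 111974891310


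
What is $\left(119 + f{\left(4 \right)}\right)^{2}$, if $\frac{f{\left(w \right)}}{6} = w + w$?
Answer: $27889$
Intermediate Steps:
$f{\left(w \right)} = 12 w$ ($f{\left(w \right)} = 6 \left(w + w\right) = 6 \cdot 2 w = 12 w$)
$\left(119 + f{\left(4 \right)}\right)^{2} = \left(119 + 12 \cdot 4\right)^{2} = \left(119 + 48\right)^{2} = 167^{2} = 27889$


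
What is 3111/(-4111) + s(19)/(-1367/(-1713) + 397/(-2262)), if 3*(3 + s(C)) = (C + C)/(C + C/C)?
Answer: -75339049432/16526857205 ≈ -4.5586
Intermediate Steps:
s(C) = -3 + 2*C/(3*(1 + C)) (s(C) = -3 + ((C + C)/(C + C/C))/3 = -3 + ((2*C)/(C + 1))/3 = -3 + ((2*C)/(1 + C))/3 = -3 + (2*C/(1 + C))/3 = -3 + 2*C/(3*(1 + C)))
3111/(-4111) + s(19)/(-1367/(-1713) + 397/(-2262)) = 3111/(-4111) + ((-9 - 7*19)/(3*(1 + 19)))/(-1367/(-1713) + 397/(-2262)) = 3111*(-1/4111) + ((⅓)*(-9 - 133)/20)/(-1367*(-1/1713) + 397*(-1/2262)) = -3111/4111 + ((⅓)*(1/20)*(-142))/(1367/1713 - 397/2262) = -3111/4111 - 71/(30*804031/1291602) = -3111/4111 - 71/30*1291602/804031 = -3111/4111 - 15283957/4020155 = -75339049432/16526857205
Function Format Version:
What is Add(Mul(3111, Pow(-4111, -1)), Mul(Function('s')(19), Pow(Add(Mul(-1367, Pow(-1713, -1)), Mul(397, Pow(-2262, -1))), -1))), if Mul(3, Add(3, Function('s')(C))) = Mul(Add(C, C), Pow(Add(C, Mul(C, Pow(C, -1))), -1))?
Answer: Rational(-75339049432, 16526857205) ≈ -4.5586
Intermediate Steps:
Function('s')(C) = Add(-3, Mul(Rational(2, 3), C, Pow(Add(1, C), -1))) (Function('s')(C) = Add(-3, Mul(Rational(1, 3), Mul(Add(C, C), Pow(Add(C, Mul(C, Pow(C, -1))), -1)))) = Add(-3, Mul(Rational(1, 3), Mul(Mul(2, C), Pow(Add(C, 1), -1)))) = Add(-3, Mul(Rational(1, 3), Mul(Mul(2, C), Pow(Add(1, C), -1)))) = Add(-3, Mul(Rational(1, 3), Mul(2, C, Pow(Add(1, C), -1)))) = Add(-3, Mul(Rational(2, 3), C, Pow(Add(1, C), -1))))
Add(Mul(3111, Pow(-4111, -1)), Mul(Function('s')(19), Pow(Add(Mul(-1367, Pow(-1713, -1)), Mul(397, Pow(-2262, -1))), -1))) = Add(Mul(3111, Pow(-4111, -1)), Mul(Mul(Rational(1, 3), Pow(Add(1, 19), -1), Add(-9, Mul(-7, 19))), Pow(Add(Mul(-1367, Pow(-1713, -1)), Mul(397, Pow(-2262, -1))), -1))) = Add(Mul(3111, Rational(-1, 4111)), Mul(Mul(Rational(1, 3), Pow(20, -1), Add(-9, -133)), Pow(Add(Mul(-1367, Rational(-1, 1713)), Mul(397, Rational(-1, 2262))), -1))) = Add(Rational(-3111, 4111), Mul(Mul(Rational(1, 3), Rational(1, 20), -142), Pow(Add(Rational(1367, 1713), Rational(-397, 2262)), -1))) = Add(Rational(-3111, 4111), Mul(Rational(-71, 30), Pow(Rational(804031, 1291602), -1))) = Add(Rational(-3111, 4111), Mul(Rational(-71, 30), Rational(1291602, 804031))) = Add(Rational(-3111, 4111), Rational(-15283957, 4020155)) = Rational(-75339049432, 16526857205)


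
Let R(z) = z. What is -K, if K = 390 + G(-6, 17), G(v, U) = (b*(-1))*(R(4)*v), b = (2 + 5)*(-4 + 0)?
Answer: 282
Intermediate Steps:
b = -28 (b = 7*(-4) = -28)
G(v, U) = 112*v (G(v, U) = (-28*(-1))*(4*v) = 28*(4*v) = 112*v)
K = -282 (K = 390 + 112*(-6) = 390 - 672 = -282)
-K = -1*(-282) = 282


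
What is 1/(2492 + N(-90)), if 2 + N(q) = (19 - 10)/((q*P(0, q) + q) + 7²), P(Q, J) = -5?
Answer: 409/1018419 ≈ 0.00040160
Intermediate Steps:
N(q) = -2 + 9/(49 - 4*q) (N(q) = -2 + (19 - 10)/((q*(-5) + q) + 7²) = -2 + 9/((-5*q + q) + 49) = -2 + 9/(-4*q + 49) = -2 + 9/(49 - 4*q))
1/(2492 + N(-90)) = 1/(2492 + (-89 + 8*(-90))/(49 - 4*(-90))) = 1/(2492 + (-89 - 720)/(49 + 360)) = 1/(2492 - 809/409) = 1/(1018419/409) = 409/1018419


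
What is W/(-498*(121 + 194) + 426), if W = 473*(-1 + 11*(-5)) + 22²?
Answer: 2167/13037 ≈ 0.16622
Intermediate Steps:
W = -26004 (W = 473*(-1 - 55) + 484 = 473*(-56) + 484 = -26488 + 484 = -26004)
W/(-498*(121 + 194) + 426) = -26004/(-498*(121 + 194) + 426) = -26004/(-498*315 + 426) = -26004/(-156870 + 426) = -26004/(-156444) = -26004*(-1/156444) = 2167/13037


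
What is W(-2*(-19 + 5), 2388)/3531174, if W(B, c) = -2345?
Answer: -2345/3531174 ≈ -0.00066409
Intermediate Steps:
W(-2*(-19 + 5), 2388)/3531174 = -2345/3531174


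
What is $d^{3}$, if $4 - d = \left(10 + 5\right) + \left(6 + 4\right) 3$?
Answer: $-68921$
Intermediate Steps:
$d = -41$ ($d = 4 - \left(\left(10 + 5\right) + \left(6 + 4\right) 3\right) = 4 - \left(15 + 10 \cdot 3\right) = 4 - \left(15 + 30\right) = 4 - 45 = -41$)
$d^{3} = \left(-41\right)^{3} = -68921$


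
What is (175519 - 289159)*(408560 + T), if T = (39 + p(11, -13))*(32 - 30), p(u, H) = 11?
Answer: -46440122400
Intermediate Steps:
T = 100 (T = (39 + 11)*(32 - 30) = 50*2 = 100)
(175519 - 289159)*(408560 + T) = (175519 - 289159)*(408560 + 100) = -113640*408660 = -46440122400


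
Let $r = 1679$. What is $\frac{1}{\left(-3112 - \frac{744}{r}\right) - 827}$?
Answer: $- \frac{1679}{6614325} \approx -0.00025384$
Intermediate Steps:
$\frac{1}{\left(-3112 - \frac{744}{r}\right) - 827} = \frac{1}{\left(-3112 - \frac{744}{1679}\right) - 827} = \frac{1}{- \frac{5225792}{1679} - 827} = \frac{1}{- \frac{6614325}{1679}} = - \frac{1679}{6614325}$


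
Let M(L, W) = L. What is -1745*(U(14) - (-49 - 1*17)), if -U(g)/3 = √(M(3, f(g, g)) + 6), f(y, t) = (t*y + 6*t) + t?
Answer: -99465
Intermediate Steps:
f(y, t) = 7*t + t*y (f(y, t) = (6*t + t*y) + t = 7*t + t*y)
U(g) = -9 (U(g) = -3*√(3 + 6) = -3*√9 = -3*3 = -9)
-1745*(U(14) - (-49 - 1*17)) = -1745*(-9 - (-49 - 1*17)) = -1745*(-9 - (-49 - 17)) = -1745*(-9 - 1*(-66)) = -1745*(-9 + 66) = -1745*57 = -99465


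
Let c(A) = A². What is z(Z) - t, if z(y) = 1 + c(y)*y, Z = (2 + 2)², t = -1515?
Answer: 5612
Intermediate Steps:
Z = 16 (Z = 4² = 16)
z(y) = 1 + y³ (z(y) = 1 + y²*y = 1 + y³)
z(Z) - t = (1 + 16³) - 1*(-1515) = (1 + 4096) + 1515 = 4097 + 1515 = 5612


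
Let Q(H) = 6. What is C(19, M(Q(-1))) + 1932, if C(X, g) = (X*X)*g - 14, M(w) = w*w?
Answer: 14914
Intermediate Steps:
M(w) = w**2
C(X, g) = -14 + g*X**2 (C(X, g) = X**2*g - 14 = g*X**2 - 14 = -14 + g*X**2)
C(19, M(Q(-1))) + 1932 = (-14 + 6**2*19**2) + 1932 = (-14 + 36*361) + 1932 = (-14 + 12996) + 1932 = 12982 + 1932 = 14914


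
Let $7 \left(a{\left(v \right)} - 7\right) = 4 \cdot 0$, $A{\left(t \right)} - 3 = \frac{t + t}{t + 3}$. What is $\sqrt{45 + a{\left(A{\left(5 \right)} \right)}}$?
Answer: $2 \sqrt{13} \approx 7.2111$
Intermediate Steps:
$A{\left(t \right)} = 3 + \frac{2 t}{3 + t}$ ($A{\left(t \right)} = 3 + \frac{t + t}{t + 3} = 3 + \frac{2 t}{3 + t}$)
$a{\left(v \right)} = 7$ ($a{\left(v \right)} = 7 + \frac{4 \cdot 0}{7} = 7 + \frac{1}{7} \cdot 0 = 7 + 0 = 7$)
$\sqrt{45 + a{\left(A{\left(5 \right)} \right)}} = \sqrt{45 + 7} = \sqrt{52} = 2 \sqrt{13}$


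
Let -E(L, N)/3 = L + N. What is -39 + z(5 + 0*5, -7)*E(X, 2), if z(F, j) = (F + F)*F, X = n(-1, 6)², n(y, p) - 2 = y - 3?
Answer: -939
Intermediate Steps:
n(y, p) = -1 + y (n(y, p) = 2 + (y - 3) = 2 + (-3 + y) = -1 + y)
X = 4 (X = (-1 - 1)² = (-2)² = 4)
E(L, N) = -3*L - 3*N (E(L, N) = -3*(L + N) = -3*L - 3*N)
z(F, j) = 2*F² (z(F, j) = (2*F)*F = 2*F²)
-39 + z(5 + 0*5, -7)*E(X, 2) = -39 + (2*(5 + 0*5)²)*(-3*4 - 3*2) = -39 + (2*(5 + 0)²)*(-12 - 6) = -39 + (2*5²)*(-18) = -39 + (2*25)*(-18) = -39 + 50*(-18) = -39 - 900 = -939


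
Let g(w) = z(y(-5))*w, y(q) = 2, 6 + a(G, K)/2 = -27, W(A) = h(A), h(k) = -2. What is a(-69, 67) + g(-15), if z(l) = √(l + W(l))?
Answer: -66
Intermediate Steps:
W(A) = -2
a(G, K) = -66 (a(G, K) = -12 + 2*(-27) = -12 - 54 = -66)
z(l) = √(-2 + l) (z(l) = √(l - 2) = √(-2 + l))
g(w) = 0 (g(w) = √(-2 + 2)*w = √0*w = 0*w = 0)
a(-69, 67) + g(-15) = -66 + 0 = -66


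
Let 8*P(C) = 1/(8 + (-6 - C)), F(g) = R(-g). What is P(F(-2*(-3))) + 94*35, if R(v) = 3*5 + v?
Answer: 184239/56 ≈ 3290.0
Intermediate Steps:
R(v) = 15 + v
F(g) = 15 - g
P(C) = 1/(8*(2 - C)) (P(C) = 1/(8*(8 + (-6 - C))) = 1/(8*(2 - C)))
P(F(-2*(-3))) + 94*35 = -1/(-16 + 8*(15 - (-2)*(-3))) + 94*35 = -1/(-16 + 8*(15 - 1*6)) + 3290 = -1/(-16 + 8*(15 - 6)) + 3290 = -1/(-16 + 8*9) + 3290 = -1/(-16 + 72) + 3290 = -1/56 + 3290 = 184239/56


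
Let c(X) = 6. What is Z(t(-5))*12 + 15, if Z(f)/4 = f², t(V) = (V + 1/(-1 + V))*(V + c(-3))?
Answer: 3889/3 ≈ 1296.3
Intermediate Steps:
t(V) = (6 + V)*(V + 1/(-1 + V)) (t(V) = (V + 1/(-1 + V))*(V + 6) = (V + 1/(-1 + V))*(6 + V) = (6 + V)*(V + 1/(-1 + V)))
Z(f) = 4*f²
Z(t(-5))*12 + 15 = (4*((6 + (-5)³ - 5*(-5) + 5*(-5)²)/(-1 - 5))²)*12 + 15 = (4*((6 - 125 + 25 + 5*25)/(-6))²)*12 + 15 = (4*(-(6 - 125 + 25 + 125)/6)²)*12 + 15 = (4*(-⅙*31)²)*12 + 15 = (4*(-31/6)²)*12 + 15 = (4*(961/36))*12 + 15 = (961/9)*12 + 15 = 3844/3 + 15 = 3889/3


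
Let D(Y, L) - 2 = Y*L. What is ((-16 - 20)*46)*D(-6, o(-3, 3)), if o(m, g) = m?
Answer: -33120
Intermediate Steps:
D(Y, L) = 2 + L*Y (D(Y, L) = 2 + Y*L = 2 + L*Y)
((-16 - 20)*46)*D(-6, o(-3, 3)) = ((-16 - 20)*46)*(2 - 3*(-6)) = (-36*46)*(2 + 18) = -1656*20 = -33120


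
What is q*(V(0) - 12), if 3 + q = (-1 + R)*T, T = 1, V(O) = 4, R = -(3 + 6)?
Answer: 104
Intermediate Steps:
R = -9 (R = -1*9 = -9)
q = -13 (q = -3 + (-1 - 9)*1 = -3 - 10*1 = -3 - 10 = -13)
q*(V(0) - 12) = -13*(4 - 12) = -13*(-8) = 104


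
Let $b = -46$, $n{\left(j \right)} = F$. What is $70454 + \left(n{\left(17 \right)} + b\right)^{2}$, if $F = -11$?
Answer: $73703$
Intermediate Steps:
$n{\left(j \right)} = -11$
$70454 + \left(n{\left(17 \right)} + b\right)^{2} = 70454 + \left(-11 - 46\right)^{2} = 70454 + \left(-57\right)^{2} = 70454 + 3249 = 73703$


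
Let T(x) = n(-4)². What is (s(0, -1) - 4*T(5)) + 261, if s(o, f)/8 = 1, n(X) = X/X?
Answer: 265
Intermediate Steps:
n(X) = 1
s(o, f) = 8 (s(o, f) = 8*1 = 8)
T(x) = 1 (T(x) = 1² = 1)
(s(0, -1) - 4*T(5)) + 261 = (8 - 4*1) + 261 = (8 - 4) + 261 = 4 + 261 = 265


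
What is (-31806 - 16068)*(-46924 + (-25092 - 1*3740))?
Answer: 3626742744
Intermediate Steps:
(-31806 - 16068)*(-46924 + (-25092 - 1*3740)) = -47874*(-46924 + (-25092 - 3740)) = -47874*(-46924 - 28832) = -47874*(-75756) = 3626742744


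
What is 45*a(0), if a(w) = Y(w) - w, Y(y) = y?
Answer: 0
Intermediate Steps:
a(w) = 0 (a(w) = w - w = 0)
45*a(0) = 45*0 = 0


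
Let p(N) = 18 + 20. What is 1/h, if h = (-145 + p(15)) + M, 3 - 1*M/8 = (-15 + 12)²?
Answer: -1/155 ≈ -0.0064516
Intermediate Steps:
M = -48 (M = 24 - 8*(-15 + 12)² = 24 - 8*(-3)² = 24 - 8*9 = 24 - 72 = -48)
p(N) = 38
h = -155 (h = (-145 + 38) - 48 = -107 - 48 = -155)
1/h = 1/(-155) = -1/155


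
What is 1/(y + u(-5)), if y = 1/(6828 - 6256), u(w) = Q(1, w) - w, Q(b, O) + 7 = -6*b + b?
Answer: -572/4003 ≈ -0.14289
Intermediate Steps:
Q(b, O) = -7 - 5*b (Q(b, O) = -7 + (-6*b + b) = -7 - 5*b)
u(w) = -12 - w (u(w) = (-7 - 5*1) - w = (-7 - 5) - w = -12 - w)
y = 1/572 ≈ 0.0017483
1/(y + u(-5)) = 1/(1/572 + (-12 - 1*(-5))) = 1/(1/572 + (-12 + 5)) = 1/(1/572 - 7) = 1/(-4003/572) = -572/4003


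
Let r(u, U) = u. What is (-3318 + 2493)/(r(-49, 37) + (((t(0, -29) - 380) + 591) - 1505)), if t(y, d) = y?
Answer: 825/1343 ≈ 0.61430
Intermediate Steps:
(-3318 + 2493)/(r(-49, 37) + (((t(0, -29) - 380) + 591) - 1505)) = (-3318 + 2493)/(-49 + (((0 - 380) + 591) - 1505)) = -825/(-49 + ((-380 + 591) - 1505)) = -825/(-49 + (211 - 1505)) = -825/(-49 - 1294) = -825/(-1343) = -825*(-1/1343) = 825/1343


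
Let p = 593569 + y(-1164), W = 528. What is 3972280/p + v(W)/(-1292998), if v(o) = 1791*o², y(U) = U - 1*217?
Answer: -36318073494454/95712237453 ≈ -379.45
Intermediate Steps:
y(U) = -217 + U (y(U) = U - 217 = -217 + U)
p = 592188 (p = 593569 + (-217 - 1164) = 593569 - 1381 = 592188)
3972280/p + v(W)/(-1292998) = 3972280/592188 + (1791*528²)/(-1292998) = 3972280*(1/592188) + (1791*278784)*(-1/1292998) = 993070/148047 + 499302144*(-1/1292998) = 993070/148047 - 249651072/646499 = -36318073494454/95712237453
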